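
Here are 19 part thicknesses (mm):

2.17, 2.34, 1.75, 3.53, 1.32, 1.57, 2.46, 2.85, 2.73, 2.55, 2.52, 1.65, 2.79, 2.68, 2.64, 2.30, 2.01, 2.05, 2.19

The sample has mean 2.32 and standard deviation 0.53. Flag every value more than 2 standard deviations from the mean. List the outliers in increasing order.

3.53

Cutoffs at x̄ ± 2s: 2.32 ± 2·0.53 = [1.26, 3.38].
3.53: z = 2.28, |z| > 2 → outlier.
Every other value lies within [1.26, 3.38].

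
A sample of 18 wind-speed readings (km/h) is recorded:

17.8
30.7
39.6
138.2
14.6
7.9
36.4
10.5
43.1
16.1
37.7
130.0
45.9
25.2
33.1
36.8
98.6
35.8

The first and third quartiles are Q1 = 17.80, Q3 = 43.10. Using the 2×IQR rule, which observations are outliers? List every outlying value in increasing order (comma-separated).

IQR = Q3 − Q1 = 43.10 − 17.80 = 25.30.
Lower fence = Q1 − 2·IQR = 17.80 − 50.60 = -32.80.
Upper fence = Q3 + 2·IQR = 43.10 + 50.60 = 93.70.
98.6 > 93.70 → outlier.
130.0 > 93.70 → outlier.
138.2 > 93.70 → outlier.
All remaining values lie within [-32.80, 93.70].

98.6, 130.0, 138.2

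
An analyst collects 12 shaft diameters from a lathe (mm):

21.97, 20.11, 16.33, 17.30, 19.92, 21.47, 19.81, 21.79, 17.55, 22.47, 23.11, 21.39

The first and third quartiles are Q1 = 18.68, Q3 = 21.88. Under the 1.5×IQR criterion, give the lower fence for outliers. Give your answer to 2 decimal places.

IQR = Q3 − Q1 = 21.88 − 18.68 = 3.20.
Lower fence = Q1 − 1.5·IQR = 18.68 − 4.80 = 13.88.
Upper fence = Q3 + 1.5·IQR = 21.88 + 4.80 = 26.68.

13.88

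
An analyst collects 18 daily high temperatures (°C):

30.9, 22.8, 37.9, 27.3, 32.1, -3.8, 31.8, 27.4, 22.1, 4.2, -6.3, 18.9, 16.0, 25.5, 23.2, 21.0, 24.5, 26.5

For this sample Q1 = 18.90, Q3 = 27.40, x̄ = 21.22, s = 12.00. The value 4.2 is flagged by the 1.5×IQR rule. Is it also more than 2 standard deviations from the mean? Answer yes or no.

no

z = (4.2 − 21.22) / 12.00 = -1.42.
|z| = 1.42 ≤ 2.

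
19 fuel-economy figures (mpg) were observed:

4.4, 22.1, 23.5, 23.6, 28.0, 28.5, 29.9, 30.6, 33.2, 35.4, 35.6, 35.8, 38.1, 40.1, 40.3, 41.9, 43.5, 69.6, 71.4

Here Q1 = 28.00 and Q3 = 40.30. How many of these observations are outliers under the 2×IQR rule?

2

IQR = 12.30; fences at 28.00 − 24.60 = 3.40 and 40.30 + 24.60 = 64.90.
Outside the cutoffs: 69.6, 71.4.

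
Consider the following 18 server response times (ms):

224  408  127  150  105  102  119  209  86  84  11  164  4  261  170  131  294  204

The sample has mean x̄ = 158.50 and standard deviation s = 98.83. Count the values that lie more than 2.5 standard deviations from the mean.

Cutoffs: x̄ ± 2.5s = [-88.575, 405.575].
Outside the cutoffs: 408.

1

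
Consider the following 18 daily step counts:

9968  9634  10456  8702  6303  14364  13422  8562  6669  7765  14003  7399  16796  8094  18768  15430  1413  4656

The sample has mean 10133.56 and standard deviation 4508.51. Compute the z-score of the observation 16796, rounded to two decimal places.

z = (16796 − 10133.56) / 4508.51 = 1.48.

1.48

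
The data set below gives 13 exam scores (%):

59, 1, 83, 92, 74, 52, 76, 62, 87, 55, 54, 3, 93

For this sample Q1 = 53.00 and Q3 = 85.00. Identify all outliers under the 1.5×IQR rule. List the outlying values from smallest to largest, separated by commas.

1, 3

IQR = Q3 − Q1 = 85.00 − 53.00 = 32.00.
Lower fence = Q1 − 1.5·IQR = 53.00 − 48.00 = 5.00.
Upper fence = Q3 + 1.5·IQR = 85.00 + 48.00 = 133.00.
1 < 5.00 → outlier.
3 < 5.00 → outlier.
All remaining values lie within [5.00, 133.00].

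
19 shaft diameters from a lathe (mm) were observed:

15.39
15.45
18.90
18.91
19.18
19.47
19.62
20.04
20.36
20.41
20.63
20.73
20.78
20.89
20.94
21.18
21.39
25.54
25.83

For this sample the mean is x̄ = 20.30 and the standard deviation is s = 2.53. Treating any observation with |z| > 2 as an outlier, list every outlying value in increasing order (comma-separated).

25.54, 25.83

Cutoffs at x̄ ± 2s: 20.30 ± 2·2.53 = [15.24, 25.36].
25.54: z = 2.07, |z| > 2 → outlier.
25.83: z = 2.19, |z| > 2 → outlier.
Every other value lies within [15.24, 25.36].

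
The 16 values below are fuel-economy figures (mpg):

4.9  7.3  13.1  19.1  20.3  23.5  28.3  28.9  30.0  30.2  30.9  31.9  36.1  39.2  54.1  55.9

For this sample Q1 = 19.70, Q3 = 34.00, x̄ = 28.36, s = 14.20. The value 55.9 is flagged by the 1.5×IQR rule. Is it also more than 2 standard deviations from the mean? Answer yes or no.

no

z = (55.9 − 28.36) / 14.20 = 1.94.
|z| = 1.94 ≤ 2.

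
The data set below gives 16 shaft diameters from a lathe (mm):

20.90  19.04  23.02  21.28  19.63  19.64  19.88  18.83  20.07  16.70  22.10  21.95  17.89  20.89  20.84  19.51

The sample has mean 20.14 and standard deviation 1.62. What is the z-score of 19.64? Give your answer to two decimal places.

z = (19.64 − 20.14) / 1.62 = -0.31.

-0.31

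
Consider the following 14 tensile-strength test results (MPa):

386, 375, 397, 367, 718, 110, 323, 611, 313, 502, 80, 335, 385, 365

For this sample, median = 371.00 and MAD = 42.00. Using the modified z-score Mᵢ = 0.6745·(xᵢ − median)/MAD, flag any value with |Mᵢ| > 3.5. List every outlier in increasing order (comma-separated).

80, 110, 611, 718

|Mᵢ| > 3.5 ⇔ |xᵢ − 371.00| > 3.5·42.00/0.6745 = 217.94.
So outliers lie outside [153.06, 588.94].
80: M = -4.67 → outlier.
110: M = -4.19 → outlier.
611: M = 3.85 → outlier.
718: M = 5.57 → outlier.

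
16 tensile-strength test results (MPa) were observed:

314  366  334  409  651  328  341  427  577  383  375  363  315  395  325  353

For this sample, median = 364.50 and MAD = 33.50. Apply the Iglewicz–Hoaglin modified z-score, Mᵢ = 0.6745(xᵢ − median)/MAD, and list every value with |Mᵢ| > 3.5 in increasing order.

577, 651

|Mᵢ| > 3.5 ⇔ |xᵢ − 364.50| > 3.5·33.50/0.6745 = 173.83.
So outliers lie outside [190.67, 538.33].
577: M = 4.28 → outlier.
651: M = 5.77 → outlier.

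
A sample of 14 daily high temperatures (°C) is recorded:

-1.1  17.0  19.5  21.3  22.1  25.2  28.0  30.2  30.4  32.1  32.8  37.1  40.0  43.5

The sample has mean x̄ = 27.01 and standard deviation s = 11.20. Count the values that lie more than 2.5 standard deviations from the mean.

Cutoffs: x̄ ± 2.5s = [-0.99, 55.01].
Outside the cutoffs: -1.1.

1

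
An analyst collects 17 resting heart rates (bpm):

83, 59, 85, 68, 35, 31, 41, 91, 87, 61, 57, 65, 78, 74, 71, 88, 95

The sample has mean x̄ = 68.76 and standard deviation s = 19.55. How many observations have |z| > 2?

0

Cutoffs: x̄ ± 2s = [29.66, 107.86].
Every value lies within the cutoffs.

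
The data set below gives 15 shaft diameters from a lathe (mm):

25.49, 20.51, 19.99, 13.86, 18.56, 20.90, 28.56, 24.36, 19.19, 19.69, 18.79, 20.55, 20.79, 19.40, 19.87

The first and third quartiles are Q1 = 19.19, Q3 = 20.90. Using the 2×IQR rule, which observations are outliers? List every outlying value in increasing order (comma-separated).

IQR = Q3 − Q1 = 20.90 − 19.19 = 1.71.
Lower fence = Q1 − 2·IQR = 19.19 − 3.42 = 15.77.
Upper fence = Q3 + 2·IQR = 20.90 + 3.42 = 24.32.
13.86 < 15.77 → outlier.
24.36 > 24.32 → outlier.
25.49 > 24.32 → outlier.
28.56 > 24.32 → outlier.
All remaining values lie within [15.77, 24.32].

13.86, 24.36, 25.49, 28.56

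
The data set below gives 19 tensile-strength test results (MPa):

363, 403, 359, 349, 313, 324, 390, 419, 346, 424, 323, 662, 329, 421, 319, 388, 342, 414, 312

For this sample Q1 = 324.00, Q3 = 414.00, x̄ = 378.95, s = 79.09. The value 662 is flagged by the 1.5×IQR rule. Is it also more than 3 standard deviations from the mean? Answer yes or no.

yes

z = (662 − 378.95) / 79.09 = 3.58.
|z| = 3.58 > 3.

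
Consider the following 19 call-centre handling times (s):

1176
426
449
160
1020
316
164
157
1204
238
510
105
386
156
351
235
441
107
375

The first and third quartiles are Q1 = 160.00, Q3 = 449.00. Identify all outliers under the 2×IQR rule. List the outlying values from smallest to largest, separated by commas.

1176, 1204

IQR = Q3 − Q1 = 449.00 − 160.00 = 289.00.
Lower fence = Q1 − 2·IQR = 160.00 − 578.00 = -418.00.
Upper fence = Q3 + 2·IQR = 449.00 + 578.00 = 1027.00.
1176 > 1027.00 → outlier.
1204 > 1027.00 → outlier.
All remaining values lie within [-418.00, 1027.00].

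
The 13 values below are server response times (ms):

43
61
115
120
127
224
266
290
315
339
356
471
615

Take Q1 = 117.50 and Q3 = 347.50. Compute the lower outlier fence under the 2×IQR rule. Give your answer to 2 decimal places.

-342.50

IQR = Q3 − Q1 = 347.50 − 117.50 = 230.00.
Lower fence = Q1 − 2·IQR = 117.50 − 460.00 = -342.50.
Upper fence = Q3 + 2·IQR = 347.50 + 460.00 = 807.50.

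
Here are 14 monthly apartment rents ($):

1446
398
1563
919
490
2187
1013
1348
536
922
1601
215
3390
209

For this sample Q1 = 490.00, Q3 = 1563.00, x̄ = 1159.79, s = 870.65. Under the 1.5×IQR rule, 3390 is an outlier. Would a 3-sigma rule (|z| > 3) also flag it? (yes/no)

z = (3390 − 1159.79) / 870.65 = 2.56.
|z| = 2.56 ≤ 3.

no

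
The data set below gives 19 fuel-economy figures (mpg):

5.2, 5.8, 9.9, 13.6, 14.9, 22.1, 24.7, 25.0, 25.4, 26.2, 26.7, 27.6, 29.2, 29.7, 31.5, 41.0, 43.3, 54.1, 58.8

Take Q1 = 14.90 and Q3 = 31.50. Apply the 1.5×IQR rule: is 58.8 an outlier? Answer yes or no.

yes

IQR = Q3 − Q1 = 31.50 − 14.90 = 16.60.
Lower fence = Q1 − 1.5·IQR = 14.90 − 24.90 = -10.00.
Upper fence = Q3 + 1.5·IQR = 31.50 + 24.90 = 56.40.
58.8 lies above the upper fence.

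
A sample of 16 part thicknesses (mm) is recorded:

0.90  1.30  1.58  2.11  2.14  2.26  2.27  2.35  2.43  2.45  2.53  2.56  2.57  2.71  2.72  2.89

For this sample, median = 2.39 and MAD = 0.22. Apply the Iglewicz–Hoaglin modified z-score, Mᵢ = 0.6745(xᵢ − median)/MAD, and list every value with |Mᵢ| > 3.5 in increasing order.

0.90

|Mᵢ| > 3.5 ⇔ |xᵢ − 2.39| > 3.5·0.22/0.6745 = 1.14.
So outliers lie outside [1.25, 3.53].
0.90: M = -4.57 → outlier.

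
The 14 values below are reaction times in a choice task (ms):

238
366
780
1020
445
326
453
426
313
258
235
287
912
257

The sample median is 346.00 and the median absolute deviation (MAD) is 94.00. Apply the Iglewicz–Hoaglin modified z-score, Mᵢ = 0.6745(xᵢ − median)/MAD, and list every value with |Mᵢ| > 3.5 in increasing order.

|Mᵢ| > 3.5 ⇔ |xᵢ − 346.00| > 3.5·94.00/0.6745 = 487.77.
So outliers lie outside [-141.77, 833.77].
912: M = 4.06 → outlier.
1020: M = 4.84 → outlier.

912, 1020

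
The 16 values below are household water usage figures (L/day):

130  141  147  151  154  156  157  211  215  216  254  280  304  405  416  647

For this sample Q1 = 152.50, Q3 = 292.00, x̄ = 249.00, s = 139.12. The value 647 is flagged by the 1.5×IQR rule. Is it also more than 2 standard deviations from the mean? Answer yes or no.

z = (647 − 249.00) / 139.12 = 2.86.
|z| = 2.86 > 2.

yes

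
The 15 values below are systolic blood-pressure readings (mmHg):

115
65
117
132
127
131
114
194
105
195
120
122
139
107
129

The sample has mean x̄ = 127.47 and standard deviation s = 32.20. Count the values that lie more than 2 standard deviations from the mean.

Cutoffs: x̄ ± 2s = [63.07, 191.87].
Outside the cutoffs: 194, 195.

2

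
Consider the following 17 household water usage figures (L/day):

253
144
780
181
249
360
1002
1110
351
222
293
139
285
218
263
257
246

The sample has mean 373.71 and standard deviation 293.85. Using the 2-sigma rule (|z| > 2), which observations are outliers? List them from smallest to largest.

1002, 1110

Cutoffs at x̄ ± 2s: 373.71 ± 2·293.85 = [-213.99, 961.41].
1002: z = 2.14, |z| > 2 → outlier.
1110: z = 2.51, |z| > 2 → outlier.
Every other value lies within [-213.99, 961.41].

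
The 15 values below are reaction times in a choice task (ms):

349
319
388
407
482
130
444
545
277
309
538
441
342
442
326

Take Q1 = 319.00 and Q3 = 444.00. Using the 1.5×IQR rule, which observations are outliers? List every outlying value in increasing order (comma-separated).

IQR = Q3 − Q1 = 444.00 − 319.00 = 125.00.
Lower fence = Q1 − 1.5·IQR = 319.00 − 187.50 = 131.50.
Upper fence = Q3 + 1.5·IQR = 444.00 + 187.50 = 631.50.
130 < 131.50 → outlier.
All remaining values lie within [131.50, 631.50].

130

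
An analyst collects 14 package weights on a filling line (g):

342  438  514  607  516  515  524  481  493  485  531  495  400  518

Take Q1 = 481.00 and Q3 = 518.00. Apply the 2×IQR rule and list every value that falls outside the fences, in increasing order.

IQR = Q3 − Q1 = 518.00 − 481.00 = 37.00.
Lower fence = Q1 − 2·IQR = 481.00 − 74.00 = 407.00.
Upper fence = Q3 + 2·IQR = 518.00 + 74.00 = 592.00.
342 < 407.00 → outlier.
400 < 407.00 → outlier.
607 > 592.00 → outlier.
All remaining values lie within [407.00, 592.00].

342, 400, 607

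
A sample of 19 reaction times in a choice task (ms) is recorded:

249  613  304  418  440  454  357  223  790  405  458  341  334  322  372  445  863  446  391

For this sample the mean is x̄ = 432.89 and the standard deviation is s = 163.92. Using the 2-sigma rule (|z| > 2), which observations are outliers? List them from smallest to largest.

Cutoffs at x̄ ± 2s: 432.89 ± 2·163.92 = [105.05, 760.73].
790: z = 2.18, |z| > 2 → outlier.
863: z = 2.62, |z| > 2 → outlier.
Every other value lies within [105.05, 760.73].

790, 863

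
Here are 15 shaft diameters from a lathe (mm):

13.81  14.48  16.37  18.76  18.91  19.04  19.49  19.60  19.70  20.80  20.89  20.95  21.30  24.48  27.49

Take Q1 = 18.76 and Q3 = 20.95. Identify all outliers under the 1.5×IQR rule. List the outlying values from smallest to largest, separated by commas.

13.81, 14.48, 24.48, 27.49

IQR = Q3 − Q1 = 20.95 − 18.76 = 2.19.
Lower fence = Q1 − 1.5·IQR = 18.76 − 3.285 = 15.475.
Upper fence = Q3 + 1.5·IQR = 20.95 + 3.285 = 24.235.
13.81 < 15.475 → outlier.
14.48 < 15.475 → outlier.
24.48 > 24.235 → outlier.
27.49 > 24.235 → outlier.
All remaining values lie within [15.475, 24.235].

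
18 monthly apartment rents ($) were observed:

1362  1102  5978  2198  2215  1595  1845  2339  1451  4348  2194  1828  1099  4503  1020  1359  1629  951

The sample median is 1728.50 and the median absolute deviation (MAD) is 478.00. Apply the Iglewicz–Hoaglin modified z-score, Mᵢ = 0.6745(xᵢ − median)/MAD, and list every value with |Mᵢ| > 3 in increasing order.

4348, 4503, 5978

|Mᵢ| > 3 ⇔ |xᵢ − 1728.50| > 3·478.00/0.6745 = 2126.02.
So outliers lie outside [-397.52, 3854.52].
4348: M = 3.70 → outlier.
4503: M = 3.92 → outlier.
5978: M = 6.00 → outlier.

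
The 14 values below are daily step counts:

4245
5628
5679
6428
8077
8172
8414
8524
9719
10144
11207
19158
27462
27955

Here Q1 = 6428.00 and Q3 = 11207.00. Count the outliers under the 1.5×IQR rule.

3

IQR = 4779.00; fences at 6428.00 − 7168.50 = -740.50 and 11207.00 + 7168.50 = 18375.50.
Outside the cutoffs: 19158, 27462, 27955.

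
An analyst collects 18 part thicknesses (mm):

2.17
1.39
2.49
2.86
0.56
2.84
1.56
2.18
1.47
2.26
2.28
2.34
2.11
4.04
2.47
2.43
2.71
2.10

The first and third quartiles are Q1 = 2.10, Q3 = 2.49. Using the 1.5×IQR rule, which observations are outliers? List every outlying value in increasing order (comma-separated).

0.56, 1.39, 1.47, 4.04

IQR = Q3 − Q1 = 2.49 − 2.10 = 0.39.
Lower fence = Q1 − 1.5·IQR = 2.10 − 0.585 = 1.515.
Upper fence = Q3 + 1.5·IQR = 2.49 + 0.585 = 3.075.
0.56 < 1.515 → outlier.
1.39 < 1.515 → outlier.
1.47 < 1.515 → outlier.
4.04 > 3.075 → outlier.
All remaining values lie within [1.515, 3.075].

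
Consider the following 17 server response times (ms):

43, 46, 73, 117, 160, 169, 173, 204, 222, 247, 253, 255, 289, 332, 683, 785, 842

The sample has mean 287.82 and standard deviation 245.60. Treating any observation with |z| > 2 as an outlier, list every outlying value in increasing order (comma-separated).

Cutoffs at x̄ ± 2s: 287.82 ± 2·245.60 = [-203.38, 779.02].
785: z = 2.02, |z| > 2 → outlier.
842: z = 2.26, |z| > 2 → outlier.
Every other value lies within [-203.38, 779.02].

785, 842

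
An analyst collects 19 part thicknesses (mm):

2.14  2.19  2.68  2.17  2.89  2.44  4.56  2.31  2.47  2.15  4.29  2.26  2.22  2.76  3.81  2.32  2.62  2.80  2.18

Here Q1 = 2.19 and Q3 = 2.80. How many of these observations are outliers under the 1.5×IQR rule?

3

IQR = 0.61; fences at 2.19 − 0.915 = 1.275 and 2.80 + 0.915 = 3.715.
Outside the cutoffs: 3.81, 4.29, 4.56.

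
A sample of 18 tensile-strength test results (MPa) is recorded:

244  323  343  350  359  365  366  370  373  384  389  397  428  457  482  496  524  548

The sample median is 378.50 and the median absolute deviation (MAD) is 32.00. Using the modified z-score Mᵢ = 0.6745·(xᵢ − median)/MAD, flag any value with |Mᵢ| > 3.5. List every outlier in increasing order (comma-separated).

|Mᵢ| > 3.5 ⇔ |xᵢ − 378.50| > 3.5·32.00/0.6745 = 166.05.
So outliers lie outside [212.45, 544.55].
548: M = 3.57 → outlier.

548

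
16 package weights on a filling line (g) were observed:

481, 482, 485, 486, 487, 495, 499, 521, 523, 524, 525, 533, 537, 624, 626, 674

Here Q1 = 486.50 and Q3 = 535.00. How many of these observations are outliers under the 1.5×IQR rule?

3

IQR = 48.50; fences at 486.50 − 72.75 = 413.75 and 535.00 + 72.75 = 607.75.
Outside the cutoffs: 624, 626, 674.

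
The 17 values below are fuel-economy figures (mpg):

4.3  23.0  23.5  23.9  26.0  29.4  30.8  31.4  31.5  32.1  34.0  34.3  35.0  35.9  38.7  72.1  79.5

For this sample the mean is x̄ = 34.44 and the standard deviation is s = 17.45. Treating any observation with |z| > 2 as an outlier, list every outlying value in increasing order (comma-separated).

72.1, 79.5

Cutoffs at x̄ ± 2s: 34.44 ± 2·17.45 = [-0.46, 69.34].
72.1: z = 2.16, |z| > 2 → outlier.
79.5: z = 2.58, |z| > 2 → outlier.
Every other value lies within [-0.46, 69.34].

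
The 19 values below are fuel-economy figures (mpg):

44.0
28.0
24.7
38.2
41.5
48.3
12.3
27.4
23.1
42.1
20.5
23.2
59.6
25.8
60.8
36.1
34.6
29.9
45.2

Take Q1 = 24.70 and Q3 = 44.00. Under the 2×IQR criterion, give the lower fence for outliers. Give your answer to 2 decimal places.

IQR = Q3 − Q1 = 44.00 − 24.70 = 19.30.
Lower fence = Q1 − 2·IQR = 24.70 − 38.60 = -13.90.
Upper fence = Q3 + 2·IQR = 44.00 + 38.60 = 82.60.

-13.90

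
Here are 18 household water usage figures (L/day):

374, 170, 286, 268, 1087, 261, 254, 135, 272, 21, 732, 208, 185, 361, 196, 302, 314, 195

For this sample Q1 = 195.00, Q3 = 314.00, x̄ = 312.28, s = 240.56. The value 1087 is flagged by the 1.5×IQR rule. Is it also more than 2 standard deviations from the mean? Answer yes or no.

yes

z = (1087 − 312.28) / 240.56 = 3.22.
|z| = 3.22 > 2.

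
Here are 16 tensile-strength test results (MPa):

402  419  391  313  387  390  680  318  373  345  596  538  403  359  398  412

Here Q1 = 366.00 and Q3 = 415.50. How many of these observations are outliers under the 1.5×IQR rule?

IQR = 49.50; fences at 366.00 − 74.25 = 291.75 and 415.50 + 74.25 = 489.75.
Outside the cutoffs: 538, 596, 680.

3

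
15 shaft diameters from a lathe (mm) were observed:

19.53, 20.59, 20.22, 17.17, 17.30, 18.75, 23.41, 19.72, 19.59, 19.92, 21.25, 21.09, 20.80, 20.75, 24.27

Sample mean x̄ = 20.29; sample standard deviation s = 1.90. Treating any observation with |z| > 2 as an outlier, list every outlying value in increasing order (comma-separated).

Cutoffs at x̄ ± 2s: 20.29 ± 2·1.90 = [16.49, 24.09].
24.27: z = 2.09, |z| > 2 → outlier.
Every other value lies within [16.49, 24.09].

24.27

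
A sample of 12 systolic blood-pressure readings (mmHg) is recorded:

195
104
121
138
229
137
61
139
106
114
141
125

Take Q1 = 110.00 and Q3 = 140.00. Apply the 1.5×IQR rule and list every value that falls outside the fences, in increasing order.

IQR = Q3 − Q1 = 140.00 − 110.00 = 30.00.
Lower fence = Q1 − 1.5·IQR = 110.00 − 45.00 = 65.00.
Upper fence = Q3 + 1.5·IQR = 140.00 + 45.00 = 185.00.
61 < 65.00 → outlier.
195 > 185.00 → outlier.
229 > 185.00 → outlier.
All remaining values lie within [65.00, 185.00].

61, 195, 229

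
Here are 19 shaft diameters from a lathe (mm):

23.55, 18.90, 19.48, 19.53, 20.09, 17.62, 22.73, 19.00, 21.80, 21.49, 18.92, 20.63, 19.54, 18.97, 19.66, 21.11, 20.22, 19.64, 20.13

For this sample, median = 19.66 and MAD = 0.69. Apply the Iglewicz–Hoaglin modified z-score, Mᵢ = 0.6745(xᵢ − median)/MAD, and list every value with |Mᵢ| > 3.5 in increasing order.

23.55

|Mᵢ| > 3.5 ⇔ |xᵢ − 19.66| > 3.5·0.69/0.6745 = 3.58.
So outliers lie outside [16.08, 23.24].
23.55: M = 3.80 → outlier.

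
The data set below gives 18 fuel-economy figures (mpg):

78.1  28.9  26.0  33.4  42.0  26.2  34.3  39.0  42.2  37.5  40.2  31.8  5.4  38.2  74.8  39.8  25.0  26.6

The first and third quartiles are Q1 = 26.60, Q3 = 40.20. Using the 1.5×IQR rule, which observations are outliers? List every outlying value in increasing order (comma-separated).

5.4, 74.8, 78.1

IQR = Q3 − Q1 = 40.20 − 26.60 = 13.60.
Lower fence = Q1 − 1.5·IQR = 26.60 − 20.40 = 6.20.
Upper fence = Q3 + 1.5·IQR = 40.20 + 20.40 = 60.60.
5.4 < 6.20 → outlier.
74.8 > 60.60 → outlier.
78.1 > 60.60 → outlier.
All remaining values lie within [6.20, 60.60].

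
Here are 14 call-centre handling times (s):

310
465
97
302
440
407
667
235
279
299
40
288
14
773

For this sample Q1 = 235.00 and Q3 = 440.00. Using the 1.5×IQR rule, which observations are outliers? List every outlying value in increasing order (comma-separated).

773

IQR = Q3 − Q1 = 440.00 − 235.00 = 205.00.
Lower fence = Q1 − 1.5·IQR = 235.00 − 307.50 = -72.50.
Upper fence = Q3 + 1.5·IQR = 440.00 + 307.50 = 747.50.
773 > 747.50 → outlier.
All remaining values lie within [-72.50, 747.50].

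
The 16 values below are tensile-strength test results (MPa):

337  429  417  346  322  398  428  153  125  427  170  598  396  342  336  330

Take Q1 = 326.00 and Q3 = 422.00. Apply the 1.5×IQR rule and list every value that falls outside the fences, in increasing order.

IQR = Q3 − Q1 = 422.00 − 326.00 = 96.00.
Lower fence = Q1 − 1.5·IQR = 326.00 − 144.00 = 182.00.
Upper fence = Q3 + 1.5·IQR = 422.00 + 144.00 = 566.00.
125 < 182.00 → outlier.
153 < 182.00 → outlier.
170 < 182.00 → outlier.
598 > 566.00 → outlier.
All remaining values lie within [182.00, 566.00].

125, 153, 170, 598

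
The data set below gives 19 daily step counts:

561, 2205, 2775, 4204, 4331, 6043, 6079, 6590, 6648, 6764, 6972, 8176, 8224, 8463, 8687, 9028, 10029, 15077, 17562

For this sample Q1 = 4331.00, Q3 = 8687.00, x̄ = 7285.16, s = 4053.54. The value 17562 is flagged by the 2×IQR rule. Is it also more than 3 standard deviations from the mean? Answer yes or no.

z = (17562 − 7285.16) / 4053.54 = 2.54.
|z| = 2.54 ≤ 3.

no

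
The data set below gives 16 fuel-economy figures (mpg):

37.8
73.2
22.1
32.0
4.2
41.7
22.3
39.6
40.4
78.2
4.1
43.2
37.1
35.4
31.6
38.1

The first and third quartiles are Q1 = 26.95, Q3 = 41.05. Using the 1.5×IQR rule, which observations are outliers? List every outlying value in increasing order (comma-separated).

IQR = Q3 − Q1 = 41.05 − 26.95 = 14.10.
Lower fence = Q1 − 1.5·IQR = 26.95 − 21.15 = 5.80.
Upper fence = Q3 + 1.5·IQR = 41.05 + 21.15 = 62.20.
4.1 < 5.80 → outlier.
4.2 < 5.80 → outlier.
73.2 > 62.20 → outlier.
78.2 > 62.20 → outlier.
All remaining values lie within [5.80, 62.20].

4.1, 4.2, 73.2, 78.2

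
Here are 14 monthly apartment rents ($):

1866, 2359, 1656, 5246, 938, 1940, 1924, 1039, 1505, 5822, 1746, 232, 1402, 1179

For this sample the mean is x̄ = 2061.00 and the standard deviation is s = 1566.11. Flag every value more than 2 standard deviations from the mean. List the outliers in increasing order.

Cutoffs at x̄ ± 2s: 2061.00 ± 2·1566.11 = [-1071.22, 5193.22].
5246: z = 2.03, |z| > 2 → outlier.
5822: z = 2.40, |z| > 2 → outlier.
Every other value lies within [-1071.22, 5193.22].

5246, 5822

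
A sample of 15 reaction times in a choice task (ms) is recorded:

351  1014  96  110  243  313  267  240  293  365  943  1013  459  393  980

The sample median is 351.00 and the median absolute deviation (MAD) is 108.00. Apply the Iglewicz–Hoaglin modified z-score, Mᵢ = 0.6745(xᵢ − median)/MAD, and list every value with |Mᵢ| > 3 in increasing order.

943, 980, 1013, 1014

|Mᵢ| > 3 ⇔ |xᵢ − 351.00| > 3·108.00/0.6745 = 480.36.
So outliers lie outside [-129.36, 831.36].
943: M = 3.70 → outlier.
980: M = 3.93 → outlier.
1013: M = 4.13 → outlier.
1014: M = 4.14 → outlier.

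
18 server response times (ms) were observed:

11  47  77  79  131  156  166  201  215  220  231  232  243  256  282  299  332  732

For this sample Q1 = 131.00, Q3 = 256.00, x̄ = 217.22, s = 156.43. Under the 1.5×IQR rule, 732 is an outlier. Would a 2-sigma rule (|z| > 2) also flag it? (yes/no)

z = (732 − 217.22) / 156.43 = 3.29.
|z| = 3.29 > 2.

yes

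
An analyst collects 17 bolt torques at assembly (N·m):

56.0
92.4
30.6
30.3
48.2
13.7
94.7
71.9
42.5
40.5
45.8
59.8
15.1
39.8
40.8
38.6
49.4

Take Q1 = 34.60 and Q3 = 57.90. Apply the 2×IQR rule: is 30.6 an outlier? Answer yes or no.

no

IQR = Q3 − Q1 = 57.90 − 34.60 = 23.30.
Lower fence = Q1 − 2·IQR = 34.60 − 46.60 = -12.00.
Upper fence = Q3 + 2·IQR = 57.90 + 46.60 = 104.50.
30.6 lies within [-12.00, 104.50].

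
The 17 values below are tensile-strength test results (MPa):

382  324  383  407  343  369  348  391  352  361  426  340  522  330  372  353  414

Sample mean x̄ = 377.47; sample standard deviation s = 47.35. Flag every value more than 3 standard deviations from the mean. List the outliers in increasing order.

522

Cutoffs at x̄ ± 3s: 377.47 ± 3·47.35 = [235.42, 519.52].
522: z = 3.05, |z| > 3 → outlier.
Every other value lies within [235.42, 519.52].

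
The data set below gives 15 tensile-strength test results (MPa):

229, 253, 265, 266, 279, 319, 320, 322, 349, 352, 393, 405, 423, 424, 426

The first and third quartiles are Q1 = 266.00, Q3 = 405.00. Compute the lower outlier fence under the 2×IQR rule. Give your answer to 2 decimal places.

-12.00

IQR = Q3 − Q1 = 405.00 − 266.00 = 139.00.
Lower fence = Q1 − 2·IQR = 266.00 − 278.00 = -12.00.
Upper fence = Q3 + 2·IQR = 405.00 + 278.00 = 683.00.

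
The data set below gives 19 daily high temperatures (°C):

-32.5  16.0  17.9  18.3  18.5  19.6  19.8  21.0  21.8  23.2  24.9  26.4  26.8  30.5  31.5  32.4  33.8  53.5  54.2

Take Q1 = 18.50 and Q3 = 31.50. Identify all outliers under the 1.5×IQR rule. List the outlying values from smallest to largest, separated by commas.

IQR = Q3 − Q1 = 31.50 − 18.50 = 13.00.
Lower fence = Q1 − 1.5·IQR = 18.50 − 19.50 = -1.00.
Upper fence = Q3 + 1.5·IQR = 31.50 + 19.50 = 51.00.
-32.5 < -1.00 → outlier.
53.5 > 51.00 → outlier.
54.2 > 51.00 → outlier.
All remaining values lie within [-1.00, 51.00].

-32.5, 53.5, 54.2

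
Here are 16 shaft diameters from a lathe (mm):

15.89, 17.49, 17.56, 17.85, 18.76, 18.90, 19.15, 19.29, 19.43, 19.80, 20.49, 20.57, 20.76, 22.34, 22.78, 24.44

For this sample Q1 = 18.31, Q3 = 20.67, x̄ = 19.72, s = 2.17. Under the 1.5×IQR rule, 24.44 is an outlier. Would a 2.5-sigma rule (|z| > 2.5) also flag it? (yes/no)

no

z = (24.44 − 19.72) / 2.17 = 2.18.
|z| = 2.18 ≤ 2.5.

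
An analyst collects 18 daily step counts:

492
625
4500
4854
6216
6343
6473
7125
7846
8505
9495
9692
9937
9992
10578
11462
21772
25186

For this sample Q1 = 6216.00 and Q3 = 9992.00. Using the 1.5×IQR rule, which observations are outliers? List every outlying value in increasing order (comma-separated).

IQR = Q3 − Q1 = 9992.00 − 6216.00 = 3776.00.
Lower fence = Q1 − 1.5·IQR = 6216.00 − 5664.00 = 552.00.
Upper fence = Q3 + 1.5·IQR = 9992.00 + 5664.00 = 15656.00.
492 < 552.00 → outlier.
21772 > 15656.00 → outlier.
25186 > 15656.00 → outlier.
All remaining values lie within [552.00, 15656.00].

492, 21772, 25186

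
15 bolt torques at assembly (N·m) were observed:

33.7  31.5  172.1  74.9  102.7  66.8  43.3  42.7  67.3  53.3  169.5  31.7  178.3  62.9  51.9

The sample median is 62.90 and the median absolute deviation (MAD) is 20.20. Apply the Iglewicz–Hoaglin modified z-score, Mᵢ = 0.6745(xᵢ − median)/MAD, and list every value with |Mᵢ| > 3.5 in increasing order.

169.5, 172.1, 178.3

|Mᵢ| > 3.5 ⇔ |xᵢ − 62.90| > 3.5·20.20/0.6745 = 104.82.
So outliers lie outside [-41.92, 167.72].
169.5: M = 3.56 → outlier.
172.1: M = 3.65 → outlier.
178.3: M = 3.85 → outlier.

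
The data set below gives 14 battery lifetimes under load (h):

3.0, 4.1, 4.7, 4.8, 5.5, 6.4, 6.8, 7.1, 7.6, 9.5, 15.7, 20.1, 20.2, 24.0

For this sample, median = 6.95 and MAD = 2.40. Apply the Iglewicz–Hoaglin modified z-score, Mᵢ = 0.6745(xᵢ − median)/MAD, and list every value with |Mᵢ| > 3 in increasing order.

|Mᵢ| > 3 ⇔ |xᵢ − 6.95| > 3·2.40/0.6745 = 10.67.
So outliers lie outside [-3.72, 17.62].
20.1: M = 3.70 → outlier.
20.2: M = 3.72 → outlier.
24.0: M = 4.79 → outlier.

20.1, 20.2, 24.0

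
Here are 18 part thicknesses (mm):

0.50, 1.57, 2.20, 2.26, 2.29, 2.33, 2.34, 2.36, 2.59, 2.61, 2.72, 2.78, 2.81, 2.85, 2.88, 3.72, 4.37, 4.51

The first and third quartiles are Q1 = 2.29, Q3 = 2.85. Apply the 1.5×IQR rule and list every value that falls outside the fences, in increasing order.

IQR = Q3 − Q1 = 2.85 − 2.29 = 0.56.
Lower fence = Q1 − 1.5·IQR = 2.29 − 0.84 = 1.45.
Upper fence = Q3 + 1.5·IQR = 2.85 + 0.84 = 3.69.
0.50 < 1.45 → outlier.
3.72 > 3.69 → outlier.
4.37 > 3.69 → outlier.
4.51 > 3.69 → outlier.
All remaining values lie within [1.45, 3.69].

0.50, 3.72, 4.37, 4.51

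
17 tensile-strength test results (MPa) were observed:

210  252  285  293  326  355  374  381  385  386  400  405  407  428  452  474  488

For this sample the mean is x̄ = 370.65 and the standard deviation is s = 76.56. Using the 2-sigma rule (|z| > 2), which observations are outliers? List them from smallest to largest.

210

Cutoffs at x̄ ± 2s: 370.65 ± 2·76.56 = [217.53, 523.77].
210: z = -2.10, |z| > 2 → outlier.
Every other value lies within [217.53, 523.77].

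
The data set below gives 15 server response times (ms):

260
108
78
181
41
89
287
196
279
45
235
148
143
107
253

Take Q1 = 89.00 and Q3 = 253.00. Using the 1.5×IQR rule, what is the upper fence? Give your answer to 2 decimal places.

IQR = Q3 − Q1 = 253.00 − 89.00 = 164.00.
Lower fence = Q1 − 1.5·IQR = 89.00 − 246.00 = -157.00.
Upper fence = Q3 + 1.5·IQR = 253.00 + 246.00 = 499.00.

499.00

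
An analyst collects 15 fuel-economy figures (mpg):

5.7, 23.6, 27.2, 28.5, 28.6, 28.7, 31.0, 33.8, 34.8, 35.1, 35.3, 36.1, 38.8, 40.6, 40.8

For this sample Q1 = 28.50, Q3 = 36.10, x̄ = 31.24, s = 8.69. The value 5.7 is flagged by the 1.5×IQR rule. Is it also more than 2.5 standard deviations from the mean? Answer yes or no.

z = (5.7 − 31.24) / 8.69 = -2.94.
|z| = 2.94 > 2.5.

yes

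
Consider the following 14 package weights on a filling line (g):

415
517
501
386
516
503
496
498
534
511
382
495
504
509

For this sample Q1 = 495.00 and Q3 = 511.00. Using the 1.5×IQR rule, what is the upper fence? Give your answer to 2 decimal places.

535.00

IQR = Q3 − Q1 = 511.00 − 495.00 = 16.00.
Lower fence = Q1 − 1.5·IQR = 495.00 − 24.00 = 471.00.
Upper fence = Q3 + 1.5·IQR = 511.00 + 24.00 = 535.00.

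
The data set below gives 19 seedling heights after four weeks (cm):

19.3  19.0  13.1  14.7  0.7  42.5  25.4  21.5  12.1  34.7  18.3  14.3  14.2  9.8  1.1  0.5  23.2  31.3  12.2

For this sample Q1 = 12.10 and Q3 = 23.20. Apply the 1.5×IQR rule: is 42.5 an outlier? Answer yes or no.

IQR = Q3 − Q1 = 23.20 − 12.10 = 11.10.
Lower fence = Q1 − 1.5·IQR = 12.10 − 16.65 = -4.55.
Upper fence = Q3 + 1.5·IQR = 23.20 + 16.65 = 39.85.
42.5 lies above the upper fence.

yes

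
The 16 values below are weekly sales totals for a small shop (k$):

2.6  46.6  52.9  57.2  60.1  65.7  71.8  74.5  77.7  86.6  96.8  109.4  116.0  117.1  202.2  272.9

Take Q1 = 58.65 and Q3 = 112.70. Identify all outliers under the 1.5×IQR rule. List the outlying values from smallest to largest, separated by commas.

IQR = Q3 − Q1 = 112.70 − 58.65 = 54.05.
Lower fence = Q1 − 1.5·IQR = 58.65 − 81.075 = -22.425.
Upper fence = Q3 + 1.5·IQR = 112.70 + 81.075 = 193.775.
202.2 > 193.775 → outlier.
272.9 > 193.775 → outlier.
All remaining values lie within [-22.425, 193.775].

202.2, 272.9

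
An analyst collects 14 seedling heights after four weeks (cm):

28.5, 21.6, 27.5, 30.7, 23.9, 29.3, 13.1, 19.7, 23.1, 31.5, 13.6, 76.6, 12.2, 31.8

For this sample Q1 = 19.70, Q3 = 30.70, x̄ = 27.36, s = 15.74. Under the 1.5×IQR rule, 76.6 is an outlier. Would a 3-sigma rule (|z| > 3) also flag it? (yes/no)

z = (76.6 − 27.36) / 15.74 = 3.13.
|z| = 3.13 > 3.

yes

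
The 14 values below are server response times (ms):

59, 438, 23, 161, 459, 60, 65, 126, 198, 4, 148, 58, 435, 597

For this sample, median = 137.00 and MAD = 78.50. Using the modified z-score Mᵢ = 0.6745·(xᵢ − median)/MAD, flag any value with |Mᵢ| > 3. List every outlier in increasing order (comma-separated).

597

|Mᵢ| > 3 ⇔ |xᵢ − 137.00| > 3·78.50/0.6745 = 349.15.
So outliers lie outside [-212.15, 486.15].
597: M = 3.95 → outlier.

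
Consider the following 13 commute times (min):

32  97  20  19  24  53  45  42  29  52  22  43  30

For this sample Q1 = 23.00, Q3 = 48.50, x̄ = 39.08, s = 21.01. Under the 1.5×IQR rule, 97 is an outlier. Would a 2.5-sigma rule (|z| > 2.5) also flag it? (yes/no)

z = (97 − 39.08) / 21.01 = 2.76.
|z| = 2.76 > 2.5.

yes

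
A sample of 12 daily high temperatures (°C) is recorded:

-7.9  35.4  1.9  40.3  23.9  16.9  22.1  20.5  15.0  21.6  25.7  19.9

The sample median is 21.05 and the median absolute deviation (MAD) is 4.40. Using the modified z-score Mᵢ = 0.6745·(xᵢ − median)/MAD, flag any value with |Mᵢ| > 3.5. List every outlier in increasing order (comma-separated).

-7.9

|Mᵢ| > 3.5 ⇔ |xᵢ − 21.05| > 3.5·4.40/0.6745 = 22.83.
So outliers lie outside [-1.78, 43.88].
-7.9: M = -4.44 → outlier.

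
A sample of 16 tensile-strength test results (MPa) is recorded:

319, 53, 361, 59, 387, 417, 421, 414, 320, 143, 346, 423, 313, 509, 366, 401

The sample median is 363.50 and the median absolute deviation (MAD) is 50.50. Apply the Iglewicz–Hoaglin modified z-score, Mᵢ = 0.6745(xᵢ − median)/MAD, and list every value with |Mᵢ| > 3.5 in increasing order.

|Mᵢ| > 3.5 ⇔ |xᵢ − 363.50| > 3.5·50.50/0.6745 = 262.05.
So outliers lie outside [101.45, 625.55].
53: M = -4.15 → outlier.
59: M = -4.07 → outlier.

53, 59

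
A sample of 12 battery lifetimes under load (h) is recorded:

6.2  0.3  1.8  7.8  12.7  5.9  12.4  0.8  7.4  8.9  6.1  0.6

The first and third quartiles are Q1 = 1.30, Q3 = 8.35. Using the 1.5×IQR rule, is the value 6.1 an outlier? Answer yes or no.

no

IQR = Q3 − Q1 = 8.35 − 1.30 = 7.05.
Lower fence = Q1 − 1.5·IQR = 1.30 − 10.575 = -9.275.
Upper fence = Q3 + 1.5·IQR = 8.35 + 10.575 = 18.925.
6.1 lies within [-9.275, 18.925].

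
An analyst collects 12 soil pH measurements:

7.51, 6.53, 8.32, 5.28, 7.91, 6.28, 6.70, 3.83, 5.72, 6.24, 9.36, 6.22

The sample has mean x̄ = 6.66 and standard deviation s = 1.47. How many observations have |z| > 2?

Cutoffs: x̄ ± 2s = [3.72, 9.60].
Every value lies within the cutoffs.

0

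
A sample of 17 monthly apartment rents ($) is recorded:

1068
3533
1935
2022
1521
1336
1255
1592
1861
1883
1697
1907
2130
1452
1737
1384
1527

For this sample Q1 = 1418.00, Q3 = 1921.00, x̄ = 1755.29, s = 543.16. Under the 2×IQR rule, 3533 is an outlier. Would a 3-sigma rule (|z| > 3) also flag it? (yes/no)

z = (3533 − 1755.29) / 543.16 = 3.27.
|z| = 3.27 > 3.

yes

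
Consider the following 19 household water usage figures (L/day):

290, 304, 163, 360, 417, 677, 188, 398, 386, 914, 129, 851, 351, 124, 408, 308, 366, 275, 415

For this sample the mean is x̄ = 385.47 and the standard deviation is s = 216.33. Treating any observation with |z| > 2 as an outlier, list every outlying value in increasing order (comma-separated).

Cutoffs at x̄ ± 2s: 385.47 ± 2·216.33 = [-47.19, 818.13].
851: z = 2.15, |z| > 2 → outlier.
914: z = 2.44, |z| > 2 → outlier.
Every other value lies within [-47.19, 818.13].

851, 914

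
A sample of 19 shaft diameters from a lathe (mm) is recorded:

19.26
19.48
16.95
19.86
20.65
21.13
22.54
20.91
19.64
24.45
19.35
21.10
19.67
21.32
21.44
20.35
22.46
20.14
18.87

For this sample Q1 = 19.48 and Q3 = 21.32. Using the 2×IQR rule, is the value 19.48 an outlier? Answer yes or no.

IQR = Q3 − Q1 = 21.32 − 19.48 = 1.84.
Lower fence = Q1 − 2·IQR = 19.48 − 3.68 = 15.80.
Upper fence = Q3 + 2·IQR = 21.32 + 3.68 = 25.00.
19.48 lies within [15.80, 25.00].

no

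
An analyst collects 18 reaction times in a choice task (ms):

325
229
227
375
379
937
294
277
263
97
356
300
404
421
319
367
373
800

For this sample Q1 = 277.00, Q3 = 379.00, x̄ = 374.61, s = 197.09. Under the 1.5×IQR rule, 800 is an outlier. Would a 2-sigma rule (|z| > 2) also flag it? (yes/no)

yes

z = (800 − 374.61) / 197.09 = 2.16.
|z| = 2.16 > 2.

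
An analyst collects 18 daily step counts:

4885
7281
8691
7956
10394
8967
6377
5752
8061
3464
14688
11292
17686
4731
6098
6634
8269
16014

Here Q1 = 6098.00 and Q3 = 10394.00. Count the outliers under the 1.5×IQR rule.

IQR = 4296.00; fences at 6098.00 − 6444.00 = -346.00 and 10394.00 + 6444.00 = 16838.00.
Outside the cutoffs: 17686.

1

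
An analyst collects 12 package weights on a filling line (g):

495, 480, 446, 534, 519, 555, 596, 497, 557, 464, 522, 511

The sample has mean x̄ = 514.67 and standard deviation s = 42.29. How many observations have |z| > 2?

0

Cutoffs: x̄ ± 2s = [430.09, 599.25].
Every value lies within the cutoffs.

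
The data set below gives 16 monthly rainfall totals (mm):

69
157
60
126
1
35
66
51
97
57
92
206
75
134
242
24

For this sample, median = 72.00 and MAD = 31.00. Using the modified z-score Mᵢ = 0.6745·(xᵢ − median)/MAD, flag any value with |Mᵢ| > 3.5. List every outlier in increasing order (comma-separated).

|Mᵢ| > 3.5 ⇔ |xᵢ − 72.00| > 3.5·31.00/0.6745 = 160.86.
So outliers lie outside [-88.86, 232.86].
242: M = 3.70 → outlier.

242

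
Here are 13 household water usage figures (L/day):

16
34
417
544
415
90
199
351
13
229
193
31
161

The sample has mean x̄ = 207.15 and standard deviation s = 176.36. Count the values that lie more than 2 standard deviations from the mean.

Cutoffs: x̄ ± 2s = [-145.57, 559.87].
Every value lies within the cutoffs.

0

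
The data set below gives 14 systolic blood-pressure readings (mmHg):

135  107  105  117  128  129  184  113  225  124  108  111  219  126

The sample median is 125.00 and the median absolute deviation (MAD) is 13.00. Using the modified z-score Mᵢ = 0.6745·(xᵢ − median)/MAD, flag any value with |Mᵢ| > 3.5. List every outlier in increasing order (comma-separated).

219, 225

|Mᵢ| > 3.5 ⇔ |xᵢ − 125.00| > 3.5·13.00/0.6745 = 67.46.
So outliers lie outside [57.54, 192.46].
219: M = 4.88 → outlier.
225: M = 5.19 → outlier.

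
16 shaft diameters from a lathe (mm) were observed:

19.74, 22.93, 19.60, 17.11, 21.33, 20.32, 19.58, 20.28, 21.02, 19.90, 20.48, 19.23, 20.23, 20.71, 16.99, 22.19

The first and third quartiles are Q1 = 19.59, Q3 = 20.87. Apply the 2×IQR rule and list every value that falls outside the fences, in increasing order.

IQR = Q3 − Q1 = 20.87 − 19.59 = 1.28.
Lower fence = Q1 − 2·IQR = 19.59 − 2.56 = 17.03.
Upper fence = Q3 + 2·IQR = 20.87 + 2.56 = 23.43.
16.99 < 17.03 → outlier.
All remaining values lie within [17.03, 23.43].

16.99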